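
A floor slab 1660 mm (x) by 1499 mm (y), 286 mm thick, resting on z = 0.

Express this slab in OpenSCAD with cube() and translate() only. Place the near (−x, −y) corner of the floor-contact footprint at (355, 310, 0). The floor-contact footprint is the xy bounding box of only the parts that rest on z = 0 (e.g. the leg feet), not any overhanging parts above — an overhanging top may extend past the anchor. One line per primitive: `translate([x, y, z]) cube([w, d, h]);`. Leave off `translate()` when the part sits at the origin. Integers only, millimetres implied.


translate([355, 310, 0]) cube([1660, 1499, 286]);


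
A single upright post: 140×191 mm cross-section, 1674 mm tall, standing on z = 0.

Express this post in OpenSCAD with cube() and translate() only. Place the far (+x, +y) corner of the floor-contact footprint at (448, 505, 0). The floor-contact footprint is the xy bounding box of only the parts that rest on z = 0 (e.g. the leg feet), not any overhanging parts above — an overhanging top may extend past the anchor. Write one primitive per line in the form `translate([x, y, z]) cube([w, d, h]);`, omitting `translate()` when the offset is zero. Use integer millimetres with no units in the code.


translate([308, 314, 0]) cube([140, 191, 1674]);


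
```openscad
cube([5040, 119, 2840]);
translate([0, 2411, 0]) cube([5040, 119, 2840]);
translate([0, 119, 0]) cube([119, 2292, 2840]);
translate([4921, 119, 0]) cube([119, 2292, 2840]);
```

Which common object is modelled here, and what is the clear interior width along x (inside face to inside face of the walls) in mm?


A house (or room) frame. The interior width is 4802 mm.

Four 2840 mm walls enclosing a rectangle with no floor or roof — a room or house frame. Outside width is 5040 mm and wall thickness is 119 mm, so the interior width is 5040 − 2 × 119 = 4802 mm.


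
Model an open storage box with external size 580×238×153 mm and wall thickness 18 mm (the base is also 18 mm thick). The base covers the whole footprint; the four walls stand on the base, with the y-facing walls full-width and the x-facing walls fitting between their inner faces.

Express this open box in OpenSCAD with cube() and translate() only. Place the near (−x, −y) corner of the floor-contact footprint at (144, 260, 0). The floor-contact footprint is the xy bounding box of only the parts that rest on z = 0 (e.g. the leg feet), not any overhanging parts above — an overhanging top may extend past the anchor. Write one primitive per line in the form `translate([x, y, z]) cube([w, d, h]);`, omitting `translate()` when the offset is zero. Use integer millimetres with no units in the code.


translate([144, 260, 0]) cube([580, 238, 18]);
translate([144, 260, 18]) cube([580, 18, 135]);
translate([144, 480, 18]) cube([580, 18, 135]);
translate([144, 278, 18]) cube([18, 202, 135]);
translate([706, 278, 18]) cube([18, 202, 135]);


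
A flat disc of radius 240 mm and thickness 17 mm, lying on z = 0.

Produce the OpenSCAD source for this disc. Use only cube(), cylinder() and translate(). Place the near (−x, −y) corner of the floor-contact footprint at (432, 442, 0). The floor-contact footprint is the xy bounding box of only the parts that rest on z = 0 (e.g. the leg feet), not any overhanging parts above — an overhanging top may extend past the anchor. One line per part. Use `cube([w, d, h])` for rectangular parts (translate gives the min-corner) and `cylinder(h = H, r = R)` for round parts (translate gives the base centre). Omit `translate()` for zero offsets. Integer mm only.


translate([672, 682, 0]) cylinder(h = 17, r = 240);


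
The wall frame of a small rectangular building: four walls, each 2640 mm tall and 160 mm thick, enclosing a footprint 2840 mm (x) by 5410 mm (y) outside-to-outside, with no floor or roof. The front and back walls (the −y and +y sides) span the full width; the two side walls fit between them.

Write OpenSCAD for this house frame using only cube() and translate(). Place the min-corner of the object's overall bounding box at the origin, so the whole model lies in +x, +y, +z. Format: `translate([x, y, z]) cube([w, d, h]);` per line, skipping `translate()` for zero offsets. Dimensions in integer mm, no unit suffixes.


cube([2840, 160, 2640]);
translate([0, 5250, 0]) cube([2840, 160, 2640]);
translate([0, 160, 0]) cube([160, 5090, 2640]);
translate([2680, 160, 0]) cube([160, 5090, 2640]);


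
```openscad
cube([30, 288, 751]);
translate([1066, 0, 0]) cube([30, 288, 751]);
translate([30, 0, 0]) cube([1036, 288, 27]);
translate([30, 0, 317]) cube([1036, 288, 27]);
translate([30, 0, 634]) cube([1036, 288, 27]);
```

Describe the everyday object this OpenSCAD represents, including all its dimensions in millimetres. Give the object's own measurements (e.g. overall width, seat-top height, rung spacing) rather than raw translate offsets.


An open bookshelf. Two side panels, each 30 mm thick, 288 mm deep and 751 mm tall, stand 1096 mm apart (outside-to-outside). Between them sit 3 shelves, each 27 mm thick and 288 mm deep, spanning the full gap between the sides. The bottom shelf rests on the floor (its underside at z = 0) and the clear gap between one shelf's top and the next shelf's underside is 290 mm.


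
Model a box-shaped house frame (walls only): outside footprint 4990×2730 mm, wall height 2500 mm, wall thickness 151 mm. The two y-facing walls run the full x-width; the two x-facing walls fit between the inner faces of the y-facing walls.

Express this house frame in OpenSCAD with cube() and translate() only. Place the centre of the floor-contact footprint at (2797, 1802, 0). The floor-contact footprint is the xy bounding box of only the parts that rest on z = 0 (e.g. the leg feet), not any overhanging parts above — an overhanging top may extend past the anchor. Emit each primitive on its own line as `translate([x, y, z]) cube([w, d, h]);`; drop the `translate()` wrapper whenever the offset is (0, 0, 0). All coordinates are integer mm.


translate([302, 437, 0]) cube([4990, 151, 2500]);
translate([302, 3016, 0]) cube([4990, 151, 2500]);
translate([302, 588, 0]) cube([151, 2428, 2500]);
translate([5141, 588, 0]) cube([151, 2428, 2500]);


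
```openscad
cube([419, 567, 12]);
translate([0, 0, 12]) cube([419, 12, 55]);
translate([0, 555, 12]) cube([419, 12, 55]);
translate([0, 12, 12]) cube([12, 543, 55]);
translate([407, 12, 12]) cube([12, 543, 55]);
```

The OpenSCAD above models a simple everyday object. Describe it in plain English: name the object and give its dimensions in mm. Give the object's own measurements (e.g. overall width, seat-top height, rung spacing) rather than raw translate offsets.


An open-topped rectangular box: outside dimensions 419×567×67 mm, with a uniform wall and base thickness of 12 mm. The base is a full 419×567 slab on the floor; four walls sit on top of the base. The front and back walls (the −y and +y sides) span the full width; the two side walls fit between them.


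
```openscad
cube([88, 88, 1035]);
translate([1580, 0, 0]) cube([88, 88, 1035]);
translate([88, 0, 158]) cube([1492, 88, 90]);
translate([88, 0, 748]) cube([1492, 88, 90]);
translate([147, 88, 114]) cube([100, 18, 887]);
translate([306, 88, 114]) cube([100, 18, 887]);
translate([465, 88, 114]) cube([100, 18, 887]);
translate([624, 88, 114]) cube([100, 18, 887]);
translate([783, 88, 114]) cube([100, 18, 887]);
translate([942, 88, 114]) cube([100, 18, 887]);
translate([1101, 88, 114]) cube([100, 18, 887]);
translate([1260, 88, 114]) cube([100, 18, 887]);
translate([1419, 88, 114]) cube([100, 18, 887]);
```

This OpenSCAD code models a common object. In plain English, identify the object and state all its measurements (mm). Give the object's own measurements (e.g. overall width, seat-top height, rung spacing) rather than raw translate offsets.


A fence section. Two 88×88 mm posts, 1035 mm tall, stand on the floor with a clear span of 1492 mm between their inner faces. Two horizontal rails of 88×90 mm section span the gap between the posts with their undersides at z = 158 mm and z = 748 mm, flush with the posts' −y face. 9 pickets, each 100 mm wide, 18 mm thick and 887 mm tall, are fixed to the +y face of the rails with their bottoms at z = 114 mm, spaced across the span with a 59 mm gap after the −x post and between neighbouring pickets, with 61 mm left before the +x post.


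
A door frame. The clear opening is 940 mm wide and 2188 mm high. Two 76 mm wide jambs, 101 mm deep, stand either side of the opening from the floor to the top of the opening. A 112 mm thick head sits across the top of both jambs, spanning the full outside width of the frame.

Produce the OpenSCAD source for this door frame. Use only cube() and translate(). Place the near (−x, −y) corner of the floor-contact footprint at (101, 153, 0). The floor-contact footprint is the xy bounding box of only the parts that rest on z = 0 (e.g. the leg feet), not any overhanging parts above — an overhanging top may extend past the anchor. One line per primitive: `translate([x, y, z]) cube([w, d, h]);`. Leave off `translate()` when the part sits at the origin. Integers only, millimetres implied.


translate([101, 153, 0]) cube([76, 101, 2188]);
translate([1117, 153, 0]) cube([76, 101, 2188]);
translate([101, 153, 2188]) cube([1092, 101, 112]);


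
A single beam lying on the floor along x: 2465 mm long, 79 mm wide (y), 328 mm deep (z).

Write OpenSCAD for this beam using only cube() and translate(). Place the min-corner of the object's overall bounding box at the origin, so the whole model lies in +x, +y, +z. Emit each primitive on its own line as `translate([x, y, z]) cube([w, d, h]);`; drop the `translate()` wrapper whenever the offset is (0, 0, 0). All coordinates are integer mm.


cube([2465, 79, 328]);


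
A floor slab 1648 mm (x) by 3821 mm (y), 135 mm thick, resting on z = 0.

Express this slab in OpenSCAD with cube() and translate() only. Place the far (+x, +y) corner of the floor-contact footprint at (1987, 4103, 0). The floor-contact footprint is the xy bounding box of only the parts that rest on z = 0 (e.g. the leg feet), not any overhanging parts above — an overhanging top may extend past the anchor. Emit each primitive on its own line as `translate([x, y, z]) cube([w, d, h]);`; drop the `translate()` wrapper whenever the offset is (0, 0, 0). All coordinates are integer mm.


translate([339, 282, 0]) cube([1648, 3821, 135]);


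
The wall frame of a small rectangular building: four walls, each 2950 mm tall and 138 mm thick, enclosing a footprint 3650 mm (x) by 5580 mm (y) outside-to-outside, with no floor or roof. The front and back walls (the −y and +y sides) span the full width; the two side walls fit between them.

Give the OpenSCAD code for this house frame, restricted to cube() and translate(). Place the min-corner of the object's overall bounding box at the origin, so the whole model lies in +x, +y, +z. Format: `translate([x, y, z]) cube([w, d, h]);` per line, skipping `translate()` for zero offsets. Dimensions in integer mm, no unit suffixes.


cube([3650, 138, 2950]);
translate([0, 5442, 0]) cube([3650, 138, 2950]);
translate([0, 138, 0]) cube([138, 5304, 2950]);
translate([3512, 138, 0]) cube([138, 5304, 2950]);


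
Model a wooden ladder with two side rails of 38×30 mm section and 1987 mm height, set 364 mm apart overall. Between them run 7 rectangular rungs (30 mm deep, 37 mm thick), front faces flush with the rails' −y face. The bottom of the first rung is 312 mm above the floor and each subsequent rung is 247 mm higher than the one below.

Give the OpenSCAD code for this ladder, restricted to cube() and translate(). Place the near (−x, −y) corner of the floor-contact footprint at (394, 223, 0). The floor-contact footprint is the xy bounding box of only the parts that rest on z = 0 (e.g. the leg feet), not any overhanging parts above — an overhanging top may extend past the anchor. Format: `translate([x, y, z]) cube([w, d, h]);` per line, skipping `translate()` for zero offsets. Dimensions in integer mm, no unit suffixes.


translate([394, 223, 0]) cube([38, 30, 1987]);
translate([720, 223, 0]) cube([38, 30, 1987]);
translate([432, 223, 312]) cube([288, 30, 37]);
translate([432, 223, 559]) cube([288, 30, 37]);
translate([432, 223, 806]) cube([288, 30, 37]);
translate([432, 223, 1053]) cube([288, 30, 37]);
translate([432, 223, 1300]) cube([288, 30, 37]);
translate([432, 223, 1547]) cube([288, 30, 37]);
translate([432, 223, 1794]) cube([288, 30, 37]);


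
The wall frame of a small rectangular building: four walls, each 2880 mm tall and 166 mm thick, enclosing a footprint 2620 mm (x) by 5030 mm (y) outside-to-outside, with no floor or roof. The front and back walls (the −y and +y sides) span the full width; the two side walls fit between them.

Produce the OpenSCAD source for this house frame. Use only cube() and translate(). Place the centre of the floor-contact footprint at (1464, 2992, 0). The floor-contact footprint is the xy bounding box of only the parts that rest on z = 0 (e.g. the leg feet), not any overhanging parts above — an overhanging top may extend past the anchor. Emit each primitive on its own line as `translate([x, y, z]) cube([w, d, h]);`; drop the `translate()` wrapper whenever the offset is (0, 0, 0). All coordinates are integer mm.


translate([154, 477, 0]) cube([2620, 166, 2880]);
translate([154, 5341, 0]) cube([2620, 166, 2880]);
translate([154, 643, 0]) cube([166, 4698, 2880]);
translate([2608, 643, 0]) cube([166, 4698, 2880]);


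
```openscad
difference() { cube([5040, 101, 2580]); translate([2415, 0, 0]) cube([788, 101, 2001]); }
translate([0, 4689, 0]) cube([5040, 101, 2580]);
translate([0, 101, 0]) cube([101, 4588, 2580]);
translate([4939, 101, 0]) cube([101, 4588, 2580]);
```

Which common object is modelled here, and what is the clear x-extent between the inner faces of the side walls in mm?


A single room. The interior width is 4838 mm.

Four walls enclosing a rectangle with a door in the front wall — a room. Outside width 5040 minus two 101 mm walls gives 4838 mm.


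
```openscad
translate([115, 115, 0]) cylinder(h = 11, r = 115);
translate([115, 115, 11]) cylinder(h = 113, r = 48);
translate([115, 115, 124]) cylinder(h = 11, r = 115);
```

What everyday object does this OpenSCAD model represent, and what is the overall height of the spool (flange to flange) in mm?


A spool. The overall height is 135 mm.

Three coaxial cylinders, large–small–large — a spool. Two 11 mm flanges and a 113 mm core give 11 + 113 + 11 = 135 mm.


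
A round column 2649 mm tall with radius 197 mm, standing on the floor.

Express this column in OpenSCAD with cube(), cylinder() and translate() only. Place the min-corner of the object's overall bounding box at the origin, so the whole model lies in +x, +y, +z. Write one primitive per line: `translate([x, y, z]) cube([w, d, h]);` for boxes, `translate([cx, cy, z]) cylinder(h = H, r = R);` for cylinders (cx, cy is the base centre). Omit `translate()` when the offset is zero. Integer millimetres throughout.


translate([197, 197, 0]) cylinder(h = 2649, r = 197);


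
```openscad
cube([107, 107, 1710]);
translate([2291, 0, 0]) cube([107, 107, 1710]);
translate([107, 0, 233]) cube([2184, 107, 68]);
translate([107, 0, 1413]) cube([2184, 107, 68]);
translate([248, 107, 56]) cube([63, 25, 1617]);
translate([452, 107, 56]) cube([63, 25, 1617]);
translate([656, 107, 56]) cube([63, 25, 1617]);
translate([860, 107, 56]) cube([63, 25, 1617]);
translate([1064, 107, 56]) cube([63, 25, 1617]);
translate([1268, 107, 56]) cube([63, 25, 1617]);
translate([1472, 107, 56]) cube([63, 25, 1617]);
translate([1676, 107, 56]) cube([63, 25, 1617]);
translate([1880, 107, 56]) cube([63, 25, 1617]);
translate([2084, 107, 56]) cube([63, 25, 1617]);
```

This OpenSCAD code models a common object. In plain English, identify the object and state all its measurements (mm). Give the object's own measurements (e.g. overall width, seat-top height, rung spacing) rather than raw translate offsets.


A fence section. Two 107×107 mm posts, 1710 mm tall, stand on the floor with a clear span of 2184 mm between their inner faces. Two horizontal rails of 107×68 mm section span the gap between the posts with their undersides at z = 233 mm and z = 1413 mm, flush with the posts' −y face. 10 pickets, each 63 mm wide, 25 mm thick and 1617 mm tall, are fixed to the +y face of the rails with their bottoms at z = 56 mm, spaced across the span with a 141 mm gap after the −x post and between neighbouring pickets, with 144 mm left before the +x post.


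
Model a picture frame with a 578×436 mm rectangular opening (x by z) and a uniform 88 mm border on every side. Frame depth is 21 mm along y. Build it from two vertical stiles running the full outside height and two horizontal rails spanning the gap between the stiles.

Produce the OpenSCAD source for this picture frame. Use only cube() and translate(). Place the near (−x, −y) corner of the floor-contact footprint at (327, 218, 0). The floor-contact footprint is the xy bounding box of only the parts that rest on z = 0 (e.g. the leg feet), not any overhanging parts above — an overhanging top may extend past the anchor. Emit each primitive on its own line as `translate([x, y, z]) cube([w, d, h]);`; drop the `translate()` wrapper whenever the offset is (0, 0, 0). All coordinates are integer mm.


translate([327, 218, 0]) cube([88, 21, 612]);
translate([993, 218, 0]) cube([88, 21, 612]);
translate([415, 218, 0]) cube([578, 21, 88]);
translate([415, 218, 524]) cube([578, 21, 88]);


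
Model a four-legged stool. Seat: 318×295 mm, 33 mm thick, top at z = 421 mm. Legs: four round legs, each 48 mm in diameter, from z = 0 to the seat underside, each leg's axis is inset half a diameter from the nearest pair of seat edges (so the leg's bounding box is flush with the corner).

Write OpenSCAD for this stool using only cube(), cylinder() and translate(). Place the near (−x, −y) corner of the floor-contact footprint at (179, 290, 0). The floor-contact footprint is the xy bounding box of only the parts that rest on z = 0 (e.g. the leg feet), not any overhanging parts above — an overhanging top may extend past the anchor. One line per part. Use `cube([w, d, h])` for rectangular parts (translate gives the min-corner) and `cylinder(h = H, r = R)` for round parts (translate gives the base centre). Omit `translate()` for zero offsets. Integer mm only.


// leg_h = 421 - 33 = 388
translate([179, 290, 388]) cube([318, 295, 33]);
translate([203, 314, 0]) cylinder(h = 388, r = 24);
translate([473, 314, 0]) cylinder(h = 388, r = 24);
translate([203, 561, 0]) cylinder(h = 388, r = 24);
translate([473, 561, 0]) cylinder(h = 388, r = 24);


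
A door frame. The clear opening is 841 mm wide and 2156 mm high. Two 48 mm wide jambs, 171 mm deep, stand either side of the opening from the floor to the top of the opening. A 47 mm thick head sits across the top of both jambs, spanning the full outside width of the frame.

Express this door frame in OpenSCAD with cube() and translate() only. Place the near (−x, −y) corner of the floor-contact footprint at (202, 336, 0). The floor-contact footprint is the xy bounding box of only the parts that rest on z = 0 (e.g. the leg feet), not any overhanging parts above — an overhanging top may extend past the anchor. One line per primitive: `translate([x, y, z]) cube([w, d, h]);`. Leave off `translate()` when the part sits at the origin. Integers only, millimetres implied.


translate([202, 336, 0]) cube([48, 171, 2156]);
translate([1091, 336, 0]) cube([48, 171, 2156]);
translate([202, 336, 2156]) cube([937, 171, 47]);


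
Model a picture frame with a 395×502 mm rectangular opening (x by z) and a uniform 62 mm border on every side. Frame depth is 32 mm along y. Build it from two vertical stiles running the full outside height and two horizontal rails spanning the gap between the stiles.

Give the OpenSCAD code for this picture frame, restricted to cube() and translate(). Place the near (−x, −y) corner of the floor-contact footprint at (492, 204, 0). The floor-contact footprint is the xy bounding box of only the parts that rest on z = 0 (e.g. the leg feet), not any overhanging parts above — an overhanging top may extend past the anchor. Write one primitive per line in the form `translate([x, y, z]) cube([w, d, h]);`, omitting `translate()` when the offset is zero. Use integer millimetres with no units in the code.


translate([492, 204, 0]) cube([62, 32, 626]);
translate([949, 204, 0]) cube([62, 32, 626]);
translate([554, 204, 0]) cube([395, 32, 62]);
translate([554, 204, 564]) cube([395, 32, 62]);


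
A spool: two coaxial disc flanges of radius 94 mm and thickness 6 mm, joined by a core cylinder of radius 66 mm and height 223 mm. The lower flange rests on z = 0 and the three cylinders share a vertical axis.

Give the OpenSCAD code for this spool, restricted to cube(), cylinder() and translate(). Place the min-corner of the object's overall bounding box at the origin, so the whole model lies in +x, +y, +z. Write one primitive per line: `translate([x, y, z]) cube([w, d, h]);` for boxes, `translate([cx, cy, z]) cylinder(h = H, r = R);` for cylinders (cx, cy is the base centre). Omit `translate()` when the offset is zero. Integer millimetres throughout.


translate([94, 94, 0]) cylinder(h = 6, r = 94);
translate([94, 94, 6]) cylinder(h = 223, r = 66);
translate([94, 94, 229]) cylinder(h = 6, r = 94);


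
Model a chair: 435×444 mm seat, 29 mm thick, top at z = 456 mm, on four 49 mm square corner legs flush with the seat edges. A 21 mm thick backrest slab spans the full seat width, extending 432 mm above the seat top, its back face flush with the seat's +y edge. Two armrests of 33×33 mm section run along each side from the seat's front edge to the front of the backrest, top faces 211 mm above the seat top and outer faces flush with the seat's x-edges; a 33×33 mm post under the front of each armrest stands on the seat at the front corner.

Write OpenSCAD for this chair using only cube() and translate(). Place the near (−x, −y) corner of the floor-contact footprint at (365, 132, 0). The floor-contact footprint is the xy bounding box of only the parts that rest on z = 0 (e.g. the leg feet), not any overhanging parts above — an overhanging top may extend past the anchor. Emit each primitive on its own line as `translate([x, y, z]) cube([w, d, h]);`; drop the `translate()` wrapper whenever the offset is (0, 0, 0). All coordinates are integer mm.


// leg_h = 456 - 29 = 427
// arm post h = 211 - 33 = 178
translate([365, 132, 427]) cube([435, 444, 29]);
translate([365, 132, 0]) cube([49, 49, 427]);
translate([751, 132, 0]) cube([49, 49, 427]);
translate([365, 527, 0]) cube([49, 49, 427]);
translate([751, 527, 0]) cube([49, 49, 427]);
translate([365, 555, 456]) cube([435, 21, 432]);
translate([365, 132, 634]) cube([33, 423, 33]);
translate([767, 132, 634]) cube([33, 423, 33]);
translate([365, 132, 456]) cube([33, 33, 178]);
translate([767, 132, 456]) cube([33, 33, 178]);


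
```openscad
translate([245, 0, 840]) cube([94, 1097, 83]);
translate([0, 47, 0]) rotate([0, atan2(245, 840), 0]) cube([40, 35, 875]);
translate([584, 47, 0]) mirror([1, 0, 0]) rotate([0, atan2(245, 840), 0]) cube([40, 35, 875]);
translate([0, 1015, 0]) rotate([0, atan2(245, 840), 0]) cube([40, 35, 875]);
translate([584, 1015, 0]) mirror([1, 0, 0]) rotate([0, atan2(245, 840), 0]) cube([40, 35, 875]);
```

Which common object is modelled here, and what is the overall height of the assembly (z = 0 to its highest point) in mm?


A sawhorse. The overall height is 923 mm.

A beam across two mirrored pairs of raked legs — a sawhorse. The beam's underside is at z = 840 (matching the legs' vertical rise in atan2(245, 840)) and the beam is 83 mm tall, so its top is at 840 + 83 = 923 mm. The raked legs top out at the beam's underside, so that is the highest point.


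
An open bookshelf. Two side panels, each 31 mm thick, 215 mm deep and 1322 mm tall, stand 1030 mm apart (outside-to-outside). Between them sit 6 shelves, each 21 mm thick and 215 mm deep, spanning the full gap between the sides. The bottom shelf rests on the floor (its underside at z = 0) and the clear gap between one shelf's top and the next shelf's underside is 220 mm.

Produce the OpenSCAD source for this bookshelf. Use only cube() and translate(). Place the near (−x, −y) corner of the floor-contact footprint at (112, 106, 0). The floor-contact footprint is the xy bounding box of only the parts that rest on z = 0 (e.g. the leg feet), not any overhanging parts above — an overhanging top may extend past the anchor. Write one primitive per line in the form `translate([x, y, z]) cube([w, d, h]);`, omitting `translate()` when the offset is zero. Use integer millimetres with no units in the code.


translate([112, 106, 0]) cube([31, 215, 1322]);
translate([1111, 106, 0]) cube([31, 215, 1322]);
translate([143, 106, 0]) cube([968, 215, 21]);
translate([143, 106, 241]) cube([968, 215, 21]);
translate([143, 106, 482]) cube([968, 215, 21]);
translate([143, 106, 723]) cube([968, 215, 21]);
translate([143, 106, 964]) cube([968, 215, 21]);
translate([143, 106, 1205]) cube([968, 215, 21]);


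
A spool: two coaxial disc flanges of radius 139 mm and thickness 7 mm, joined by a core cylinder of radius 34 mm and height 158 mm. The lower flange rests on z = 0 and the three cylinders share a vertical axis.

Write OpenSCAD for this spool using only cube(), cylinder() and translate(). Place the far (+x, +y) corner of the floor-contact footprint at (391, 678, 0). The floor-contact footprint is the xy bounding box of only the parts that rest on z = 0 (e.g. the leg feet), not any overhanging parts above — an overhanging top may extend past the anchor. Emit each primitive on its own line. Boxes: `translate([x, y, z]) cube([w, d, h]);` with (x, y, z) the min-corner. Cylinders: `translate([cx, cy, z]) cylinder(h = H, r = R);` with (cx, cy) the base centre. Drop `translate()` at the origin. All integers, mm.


translate([252, 539, 0]) cylinder(h = 7, r = 139);
translate([252, 539, 7]) cylinder(h = 158, r = 34);
translate([252, 539, 165]) cylinder(h = 7, r = 139);


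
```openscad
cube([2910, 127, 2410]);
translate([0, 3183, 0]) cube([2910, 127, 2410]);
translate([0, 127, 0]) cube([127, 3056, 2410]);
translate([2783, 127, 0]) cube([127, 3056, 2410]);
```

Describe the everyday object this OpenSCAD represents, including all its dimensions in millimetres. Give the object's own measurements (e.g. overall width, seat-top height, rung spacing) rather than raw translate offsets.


The wall frame of a small rectangular building: four walls, each 2410 mm tall and 127 mm thick, enclosing a footprint 2910 mm (x) by 3310 mm (y) outside-to-outside, with no floor or roof. The front and back walls (the −y and +y sides) span the full width; the two side walls fit between them.


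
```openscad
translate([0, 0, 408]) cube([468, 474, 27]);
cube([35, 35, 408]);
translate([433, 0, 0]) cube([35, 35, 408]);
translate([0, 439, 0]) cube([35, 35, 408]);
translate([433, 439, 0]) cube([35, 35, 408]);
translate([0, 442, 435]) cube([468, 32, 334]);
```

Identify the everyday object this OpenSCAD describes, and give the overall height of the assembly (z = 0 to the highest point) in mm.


A chair. The overall height is 769 mm.

A slab on four corner posts with a tall panel at the back — a chair. The seat slab sits at z = 408 with thickness 27, and the 334 mm backrest starts at the seat top, so the overall height is 408 + 27 + 334 = 769 mm.


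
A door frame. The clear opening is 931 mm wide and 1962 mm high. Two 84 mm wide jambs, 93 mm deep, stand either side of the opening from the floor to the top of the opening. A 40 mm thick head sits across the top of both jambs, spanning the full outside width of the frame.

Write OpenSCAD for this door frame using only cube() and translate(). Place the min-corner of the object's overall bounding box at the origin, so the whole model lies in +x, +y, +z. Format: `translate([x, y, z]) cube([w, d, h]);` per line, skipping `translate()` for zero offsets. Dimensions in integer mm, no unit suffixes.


cube([84, 93, 1962]);
translate([1015, 0, 0]) cube([84, 93, 1962]);
translate([0, 0, 1962]) cube([1099, 93, 40]);


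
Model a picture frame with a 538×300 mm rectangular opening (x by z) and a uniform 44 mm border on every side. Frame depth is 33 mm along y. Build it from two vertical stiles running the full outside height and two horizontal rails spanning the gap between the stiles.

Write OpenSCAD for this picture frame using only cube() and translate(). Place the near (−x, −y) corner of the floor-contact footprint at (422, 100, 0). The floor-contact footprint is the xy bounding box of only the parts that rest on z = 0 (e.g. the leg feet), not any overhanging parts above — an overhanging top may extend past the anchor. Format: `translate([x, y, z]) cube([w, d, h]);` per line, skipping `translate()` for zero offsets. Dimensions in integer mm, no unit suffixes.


translate([422, 100, 0]) cube([44, 33, 388]);
translate([1004, 100, 0]) cube([44, 33, 388]);
translate([466, 100, 0]) cube([538, 33, 44]);
translate([466, 100, 344]) cube([538, 33, 44]);


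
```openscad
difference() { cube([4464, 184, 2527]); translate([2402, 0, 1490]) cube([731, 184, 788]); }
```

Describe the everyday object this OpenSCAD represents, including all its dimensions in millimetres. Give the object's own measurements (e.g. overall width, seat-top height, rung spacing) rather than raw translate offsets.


A wall 4464 mm long (x), 184 mm thick (y), 2527 mm tall, with a rectangular window opening cut through it. The opening is 731 mm wide and 788 mm tall; its sill is at z = 1490 mm and its near (−x) edge is 2402 mm from the wall's −x end. The opening passes through the full wall thickness.


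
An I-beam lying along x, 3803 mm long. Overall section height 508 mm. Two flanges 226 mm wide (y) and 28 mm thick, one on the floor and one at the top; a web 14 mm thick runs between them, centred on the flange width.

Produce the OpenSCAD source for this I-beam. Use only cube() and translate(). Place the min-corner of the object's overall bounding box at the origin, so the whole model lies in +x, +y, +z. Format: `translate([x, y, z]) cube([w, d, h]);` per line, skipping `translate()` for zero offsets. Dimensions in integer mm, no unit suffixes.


cube([3803, 226, 28]);
translate([0, 106, 28]) cube([3803, 14, 452]);
translate([0, 0, 480]) cube([3803, 226, 28]);


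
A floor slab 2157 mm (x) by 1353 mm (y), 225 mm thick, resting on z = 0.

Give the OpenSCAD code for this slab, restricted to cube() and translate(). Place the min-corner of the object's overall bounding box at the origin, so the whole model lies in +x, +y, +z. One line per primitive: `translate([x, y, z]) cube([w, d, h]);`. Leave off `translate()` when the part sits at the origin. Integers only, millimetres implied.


cube([2157, 1353, 225]);


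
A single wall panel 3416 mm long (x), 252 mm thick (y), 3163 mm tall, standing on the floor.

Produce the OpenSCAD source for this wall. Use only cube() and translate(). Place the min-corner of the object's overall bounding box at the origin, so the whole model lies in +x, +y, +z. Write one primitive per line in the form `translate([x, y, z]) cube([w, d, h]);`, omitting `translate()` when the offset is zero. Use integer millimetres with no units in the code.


cube([3416, 252, 3163]);


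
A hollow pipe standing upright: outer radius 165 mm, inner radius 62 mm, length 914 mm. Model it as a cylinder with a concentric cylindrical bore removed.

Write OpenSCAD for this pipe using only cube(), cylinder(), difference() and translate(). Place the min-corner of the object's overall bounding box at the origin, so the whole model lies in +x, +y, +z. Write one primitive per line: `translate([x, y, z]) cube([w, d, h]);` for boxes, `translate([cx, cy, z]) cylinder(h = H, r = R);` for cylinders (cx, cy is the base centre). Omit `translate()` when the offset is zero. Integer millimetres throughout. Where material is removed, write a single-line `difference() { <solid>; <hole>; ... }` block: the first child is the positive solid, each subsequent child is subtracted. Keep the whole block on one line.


difference() { translate([165, 165, 0]) cylinder(h = 914, r = 165); translate([165, 165, 0]) cylinder(h = 914, r = 62); }


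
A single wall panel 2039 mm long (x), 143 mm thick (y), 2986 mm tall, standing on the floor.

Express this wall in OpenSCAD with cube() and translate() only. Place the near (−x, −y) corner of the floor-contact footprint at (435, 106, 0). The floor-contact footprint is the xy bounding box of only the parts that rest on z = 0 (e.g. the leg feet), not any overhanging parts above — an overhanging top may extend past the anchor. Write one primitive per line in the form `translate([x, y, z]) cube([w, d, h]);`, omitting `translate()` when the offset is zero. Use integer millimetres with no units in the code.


translate([435, 106, 0]) cube([2039, 143, 2986]);


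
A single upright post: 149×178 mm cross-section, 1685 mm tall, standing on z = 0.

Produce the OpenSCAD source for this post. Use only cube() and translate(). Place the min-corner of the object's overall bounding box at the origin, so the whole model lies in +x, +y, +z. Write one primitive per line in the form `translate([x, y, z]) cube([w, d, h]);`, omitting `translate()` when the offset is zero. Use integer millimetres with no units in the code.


cube([149, 178, 1685]);


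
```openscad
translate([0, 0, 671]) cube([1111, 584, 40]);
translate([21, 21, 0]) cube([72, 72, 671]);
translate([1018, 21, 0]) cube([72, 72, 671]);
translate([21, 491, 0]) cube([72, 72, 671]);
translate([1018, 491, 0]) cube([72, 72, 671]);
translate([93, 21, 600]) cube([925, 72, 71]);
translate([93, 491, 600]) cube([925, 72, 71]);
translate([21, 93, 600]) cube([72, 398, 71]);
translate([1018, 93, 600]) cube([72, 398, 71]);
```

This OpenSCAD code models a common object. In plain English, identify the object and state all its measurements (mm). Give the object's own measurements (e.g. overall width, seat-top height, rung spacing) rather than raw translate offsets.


A rectangular dining table. The top is 1111×584×40 mm with its upper surface at z = 711 mm. It stands on four 72×72 mm square legs, each inset 21 mm from the nearest pair of top edges, running from the floor to the underside of the top. Four apron rails, 72 mm thick and 71 mm tall, run between adjacent legs with their top edges flush with the underside of the top and their outer faces flush with the legs' outer faces.


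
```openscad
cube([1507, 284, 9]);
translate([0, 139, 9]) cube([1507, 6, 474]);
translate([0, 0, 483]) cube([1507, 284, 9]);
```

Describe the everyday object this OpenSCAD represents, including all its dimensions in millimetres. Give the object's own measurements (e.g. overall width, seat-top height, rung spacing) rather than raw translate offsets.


An I-beam lying along x, 1507 mm long. Overall section height 492 mm. Two flanges 284 mm wide (y) and 9 mm thick, one on the floor and one at the top; a web 6 mm thick runs between them, centred on the flange width.


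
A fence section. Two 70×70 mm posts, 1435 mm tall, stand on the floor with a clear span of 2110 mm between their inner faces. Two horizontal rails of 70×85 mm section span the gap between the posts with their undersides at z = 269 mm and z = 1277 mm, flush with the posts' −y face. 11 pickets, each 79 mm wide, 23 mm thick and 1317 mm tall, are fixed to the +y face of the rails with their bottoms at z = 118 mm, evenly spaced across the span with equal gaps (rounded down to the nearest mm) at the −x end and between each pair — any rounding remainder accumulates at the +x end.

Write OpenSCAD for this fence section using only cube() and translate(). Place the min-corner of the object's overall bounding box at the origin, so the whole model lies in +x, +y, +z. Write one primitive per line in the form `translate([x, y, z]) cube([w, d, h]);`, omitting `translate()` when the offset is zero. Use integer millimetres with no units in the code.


cube([70, 70, 1435]);
translate([2180, 0, 0]) cube([70, 70, 1435]);
translate([70, 0, 269]) cube([2110, 70, 85]);
translate([70, 0, 1277]) cube([2110, 70, 85]);
translate([173, 70, 118]) cube([79, 23, 1317]);
translate([355, 70, 118]) cube([79, 23, 1317]);
translate([537, 70, 118]) cube([79, 23, 1317]);
translate([719, 70, 118]) cube([79, 23, 1317]);
translate([901, 70, 118]) cube([79, 23, 1317]);
translate([1083, 70, 118]) cube([79, 23, 1317]);
translate([1265, 70, 118]) cube([79, 23, 1317]);
translate([1447, 70, 118]) cube([79, 23, 1317]);
translate([1629, 70, 118]) cube([79, 23, 1317]);
translate([1811, 70, 118]) cube([79, 23, 1317]);
translate([1993, 70, 118]) cube([79, 23, 1317]);


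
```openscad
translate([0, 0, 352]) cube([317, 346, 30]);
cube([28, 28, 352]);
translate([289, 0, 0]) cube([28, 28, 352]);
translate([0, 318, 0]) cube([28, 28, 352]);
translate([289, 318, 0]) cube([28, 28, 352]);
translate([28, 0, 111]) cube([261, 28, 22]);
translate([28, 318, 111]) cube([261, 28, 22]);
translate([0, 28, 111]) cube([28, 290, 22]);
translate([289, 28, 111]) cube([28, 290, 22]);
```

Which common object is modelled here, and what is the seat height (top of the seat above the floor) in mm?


A stool. The seat height is 382 mm.

A 317×346×30 slab at z = 352 on four corner posts — a stool. The seat top is 352 + 30 = 382 mm.


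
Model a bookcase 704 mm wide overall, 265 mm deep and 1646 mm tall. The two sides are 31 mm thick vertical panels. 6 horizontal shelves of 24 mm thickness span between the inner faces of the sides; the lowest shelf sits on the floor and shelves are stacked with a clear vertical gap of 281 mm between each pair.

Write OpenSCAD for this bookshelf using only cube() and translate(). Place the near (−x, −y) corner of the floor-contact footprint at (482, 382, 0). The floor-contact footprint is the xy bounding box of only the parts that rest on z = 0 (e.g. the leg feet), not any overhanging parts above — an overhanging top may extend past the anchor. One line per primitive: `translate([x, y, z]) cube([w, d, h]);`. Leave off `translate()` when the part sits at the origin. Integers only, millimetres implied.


translate([482, 382, 0]) cube([31, 265, 1646]);
translate([1155, 382, 0]) cube([31, 265, 1646]);
translate([513, 382, 0]) cube([642, 265, 24]);
translate([513, 382, 305]) cube([642, 265, 24]);
translate([513, 382, 610]) cube([642, 265, 24]);
translate([513, 382, 915]) cube([642, 265, 24]);
translate([513, 382, 1220]) cube([642, 265, 24]);
translate([513, 382, 1525]) cube([642, 265, 24]);


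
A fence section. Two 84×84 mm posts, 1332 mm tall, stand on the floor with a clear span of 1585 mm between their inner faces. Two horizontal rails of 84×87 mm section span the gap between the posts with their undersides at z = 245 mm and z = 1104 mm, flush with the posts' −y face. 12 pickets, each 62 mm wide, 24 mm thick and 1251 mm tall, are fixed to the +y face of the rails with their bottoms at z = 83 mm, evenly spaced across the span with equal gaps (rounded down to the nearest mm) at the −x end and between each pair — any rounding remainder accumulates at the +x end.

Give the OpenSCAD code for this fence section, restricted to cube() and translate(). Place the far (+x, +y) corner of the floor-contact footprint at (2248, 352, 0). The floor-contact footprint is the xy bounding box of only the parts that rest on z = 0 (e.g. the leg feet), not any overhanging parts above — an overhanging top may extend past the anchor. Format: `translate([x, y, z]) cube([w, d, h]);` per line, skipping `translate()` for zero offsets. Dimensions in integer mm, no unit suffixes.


translate([495, 268, 0]) cube([84, 84, 1332]);
translate([2164, 268, 0]) cube([84, 84, 1332]);
translate([579, 268, 245]) cube([1585, 84, 87]);
translate([579, 268, 1104]) cube([1585, 84, 87]);
translate([643, 352, 83]) cube([62, 24, 1251]);
translate([769, 352, 83]) cube([62, 24, 1251]);
translate([895, 352, 83]) cube([62, 24, 1251]);
translate([1021, 352, 83]) cube([62, 24, 1251]);
translate([1147, 352, 83]) cube([62, 24, 1251]);
translate([1273, 352, 83]) cube([62, 24, 1251]);
translate([1399, 352, 83]) cube([62, 24, 1251]);
translate([1525, 352, 83]) cube([62, 24, 1251]);
translate([1651, 352, 83]) cube([62, 24, 1251]);
translate([1777, 352, 83]) cube([62, 24, 1251]);
translate([1903, 352, 83]) cube([62, 24, 1251]);
translate([2029, 352, 83]) cube([62, 24, 1251]);
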